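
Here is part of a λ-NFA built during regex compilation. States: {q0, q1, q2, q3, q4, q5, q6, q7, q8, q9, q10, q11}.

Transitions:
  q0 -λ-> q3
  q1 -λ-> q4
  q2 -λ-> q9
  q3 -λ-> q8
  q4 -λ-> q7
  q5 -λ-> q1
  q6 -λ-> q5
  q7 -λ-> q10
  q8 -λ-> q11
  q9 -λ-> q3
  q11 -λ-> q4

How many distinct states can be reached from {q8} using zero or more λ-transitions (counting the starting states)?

Start with {q8}.
From q8 via λ: add q11.
From q11 via λ: add q4.
From q4 via λ: add q7.
From q7 via λ: add q10.
λ-closure = {q4, q7, q8, q10, q11}, which has 5 states.

5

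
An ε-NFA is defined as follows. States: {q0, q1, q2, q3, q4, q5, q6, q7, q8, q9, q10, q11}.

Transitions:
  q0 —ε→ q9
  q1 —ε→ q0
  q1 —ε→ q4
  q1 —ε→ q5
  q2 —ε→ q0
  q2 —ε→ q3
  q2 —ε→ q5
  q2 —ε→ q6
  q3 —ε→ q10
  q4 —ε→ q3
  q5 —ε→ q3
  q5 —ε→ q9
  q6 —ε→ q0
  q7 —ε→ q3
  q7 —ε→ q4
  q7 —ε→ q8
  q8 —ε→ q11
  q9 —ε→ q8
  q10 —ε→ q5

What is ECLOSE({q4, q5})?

{q3, q4, q5, q8, q9, q10, q11}

Start with {q4, q5}.
From q4 via ε: add q3.
From q5 via ε: add q9.
From q3 via ε: add q10.
From q9 via ε: add q8.
From q8 via ε: add q11.
No new states can be added; the closed set is {q3, q4, q5, q8, q9, q10, q11}.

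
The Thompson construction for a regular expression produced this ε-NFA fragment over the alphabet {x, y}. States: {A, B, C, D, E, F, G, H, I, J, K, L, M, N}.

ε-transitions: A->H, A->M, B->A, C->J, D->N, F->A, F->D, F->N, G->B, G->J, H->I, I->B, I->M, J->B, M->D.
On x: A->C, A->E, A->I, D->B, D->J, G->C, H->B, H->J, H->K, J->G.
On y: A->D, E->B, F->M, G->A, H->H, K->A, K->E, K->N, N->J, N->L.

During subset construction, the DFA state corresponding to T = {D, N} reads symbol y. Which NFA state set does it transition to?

N on y → {J, L}.
No y-transition from D.
Union after reading y: {J, L}.
Now take the ε-closure:
From J via ε: add B.
From B via ε: add A.
From A via ε: add H, M.
From H via ε: add I.
From M via ε: add D.
From D via ε: add N.
No new states can be added; the closed set is {A, B, D, H, I, J, L, M, N}.

{A, B, D, H, I, J, L, M, N}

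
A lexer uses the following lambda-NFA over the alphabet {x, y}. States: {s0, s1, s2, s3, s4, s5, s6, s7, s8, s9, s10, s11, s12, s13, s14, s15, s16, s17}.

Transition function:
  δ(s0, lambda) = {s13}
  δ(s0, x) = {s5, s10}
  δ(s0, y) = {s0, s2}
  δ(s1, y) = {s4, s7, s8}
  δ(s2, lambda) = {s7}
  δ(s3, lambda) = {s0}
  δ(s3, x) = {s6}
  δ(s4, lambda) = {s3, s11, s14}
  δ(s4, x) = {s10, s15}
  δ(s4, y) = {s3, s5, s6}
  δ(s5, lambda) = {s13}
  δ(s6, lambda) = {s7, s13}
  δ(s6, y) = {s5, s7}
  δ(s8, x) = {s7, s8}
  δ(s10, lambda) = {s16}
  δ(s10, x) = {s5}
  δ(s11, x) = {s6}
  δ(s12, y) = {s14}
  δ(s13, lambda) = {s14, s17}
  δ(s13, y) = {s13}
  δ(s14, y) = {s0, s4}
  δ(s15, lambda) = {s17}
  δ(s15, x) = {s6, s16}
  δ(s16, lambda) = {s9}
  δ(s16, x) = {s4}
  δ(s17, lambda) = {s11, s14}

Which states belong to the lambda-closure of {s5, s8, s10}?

{s5, s8, s9, s10, s11, s13, s14, s16, s17}

Start with {s5, s8, s10}.
From s5 via lambda: add s13.
From s10 via lambda: add s16.
From s13 via lambda: add s14, s17.
From s16 via lambda: add s9.
From s17 via lambda: add s11.
No new states can be added; the closed set is {s5, s8, s9, s10, s11, s13, s14, s16, s17}.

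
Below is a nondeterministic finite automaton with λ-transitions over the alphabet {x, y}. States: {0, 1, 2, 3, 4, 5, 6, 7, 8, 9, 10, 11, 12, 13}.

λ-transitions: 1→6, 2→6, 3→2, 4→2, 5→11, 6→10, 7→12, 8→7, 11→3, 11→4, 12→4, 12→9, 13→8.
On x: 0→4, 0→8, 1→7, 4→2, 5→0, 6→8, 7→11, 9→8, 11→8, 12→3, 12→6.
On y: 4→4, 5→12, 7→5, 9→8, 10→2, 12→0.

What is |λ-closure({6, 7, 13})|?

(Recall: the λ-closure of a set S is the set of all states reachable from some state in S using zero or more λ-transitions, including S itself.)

9

Start with {6, 7, 13}.
From 6 via λ: add 10.
From 7 via λ: add 12.
From 13 via λ: add 8.
From 12 via λ: add 4, 9.
From 4 via λ: add 2.
λ-closure = {2, 4, 6, 7, 8, 9, 10, 12, 13}, which has 9 states.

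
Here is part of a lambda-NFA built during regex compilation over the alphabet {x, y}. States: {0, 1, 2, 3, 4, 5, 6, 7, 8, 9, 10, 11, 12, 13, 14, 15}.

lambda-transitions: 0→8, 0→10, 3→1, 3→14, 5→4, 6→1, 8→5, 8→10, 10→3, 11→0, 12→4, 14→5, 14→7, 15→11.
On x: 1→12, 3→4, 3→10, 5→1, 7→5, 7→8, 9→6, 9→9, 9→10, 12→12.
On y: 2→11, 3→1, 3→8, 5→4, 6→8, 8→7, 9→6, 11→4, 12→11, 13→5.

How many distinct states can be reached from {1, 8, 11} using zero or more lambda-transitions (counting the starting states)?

Start with {1, 8, 11}.
From 8 via lambda: add 5, 10.
From 11 via lambda: add 0.
From 5 via lambda: add 4.
From 10 via lambda: add 3.
From 3 via lambda: add 14.
From 14 via lambda: add 7.
lambda-closure = {0, 1, 3, 4, 5, 7, 8, 10, 11, 14}, which has 10 states.

10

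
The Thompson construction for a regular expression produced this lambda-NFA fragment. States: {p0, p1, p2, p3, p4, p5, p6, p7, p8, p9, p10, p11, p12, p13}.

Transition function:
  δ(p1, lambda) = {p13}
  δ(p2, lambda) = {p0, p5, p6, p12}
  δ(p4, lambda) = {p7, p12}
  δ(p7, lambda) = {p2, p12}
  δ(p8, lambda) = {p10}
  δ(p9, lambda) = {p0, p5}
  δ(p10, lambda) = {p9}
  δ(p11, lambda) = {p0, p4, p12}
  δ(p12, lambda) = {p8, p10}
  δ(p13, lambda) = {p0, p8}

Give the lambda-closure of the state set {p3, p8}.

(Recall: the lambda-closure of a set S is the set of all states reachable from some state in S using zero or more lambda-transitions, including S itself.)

{p0, p3, p5, p8, p9, p10}

Start with {p3, p8}.
From p8 via lambda: add p10.
From p10 via lambda: add p9.
From p9 via lambda: add p0, p5.
No new states can be added; the closed set is {p0, p3, p5, p8, p9, p10}.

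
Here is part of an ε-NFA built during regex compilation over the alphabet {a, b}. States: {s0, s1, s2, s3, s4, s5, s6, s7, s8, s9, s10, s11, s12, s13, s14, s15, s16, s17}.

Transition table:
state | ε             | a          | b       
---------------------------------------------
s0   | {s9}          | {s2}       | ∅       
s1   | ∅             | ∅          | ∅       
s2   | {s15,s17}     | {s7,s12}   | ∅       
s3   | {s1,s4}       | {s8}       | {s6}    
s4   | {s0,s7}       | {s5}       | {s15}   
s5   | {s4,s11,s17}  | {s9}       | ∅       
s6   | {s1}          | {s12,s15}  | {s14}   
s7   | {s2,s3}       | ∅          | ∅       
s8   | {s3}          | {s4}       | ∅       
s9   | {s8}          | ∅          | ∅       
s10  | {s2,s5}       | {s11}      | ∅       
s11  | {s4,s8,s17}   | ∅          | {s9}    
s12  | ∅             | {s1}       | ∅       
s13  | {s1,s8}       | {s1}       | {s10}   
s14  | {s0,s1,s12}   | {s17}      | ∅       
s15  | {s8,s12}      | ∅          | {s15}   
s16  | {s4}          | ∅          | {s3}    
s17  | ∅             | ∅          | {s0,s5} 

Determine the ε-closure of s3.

Start with {s3}.
From s3 via ε: add s1, s4.
From s4 via ε: add s0, s7.
From s0 via ε: add s9.
From s7 via ε: add s2.
From s2 via ε: add s15, s17.
From s9 via ε: add s8.
From s15 via ε: add s12.
No new states can be added; the closed set is {s0, s1, s2, s3, s4, s7, s8, s9, s12, s15, s17}.

{s0, s1, s2, s3, s4, s7, s8, s9, s12, s15, s17}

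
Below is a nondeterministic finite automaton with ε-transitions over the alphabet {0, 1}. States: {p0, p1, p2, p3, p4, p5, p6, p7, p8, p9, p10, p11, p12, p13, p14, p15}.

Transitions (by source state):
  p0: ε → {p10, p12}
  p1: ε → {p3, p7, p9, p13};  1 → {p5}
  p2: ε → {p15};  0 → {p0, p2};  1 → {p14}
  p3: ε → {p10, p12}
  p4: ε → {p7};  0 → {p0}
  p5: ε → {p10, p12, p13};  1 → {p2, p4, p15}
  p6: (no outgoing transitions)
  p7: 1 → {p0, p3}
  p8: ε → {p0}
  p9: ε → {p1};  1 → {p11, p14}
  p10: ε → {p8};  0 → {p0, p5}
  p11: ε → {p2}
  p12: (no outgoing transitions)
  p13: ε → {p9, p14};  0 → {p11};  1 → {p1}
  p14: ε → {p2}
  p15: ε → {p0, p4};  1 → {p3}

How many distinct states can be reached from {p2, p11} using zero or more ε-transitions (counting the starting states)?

Start with {p2, p11}.
From p2 via ε: add p15.
From p15 via ε: add p0, p4.
From p0 via ε: add p10, p12.
From p4 via ε: add p7.
From p10 via ε: add p8.
ε-closure = {p0, p2, p4, p7, p8, p10, p11, p12, p15}, which has 9 states.

9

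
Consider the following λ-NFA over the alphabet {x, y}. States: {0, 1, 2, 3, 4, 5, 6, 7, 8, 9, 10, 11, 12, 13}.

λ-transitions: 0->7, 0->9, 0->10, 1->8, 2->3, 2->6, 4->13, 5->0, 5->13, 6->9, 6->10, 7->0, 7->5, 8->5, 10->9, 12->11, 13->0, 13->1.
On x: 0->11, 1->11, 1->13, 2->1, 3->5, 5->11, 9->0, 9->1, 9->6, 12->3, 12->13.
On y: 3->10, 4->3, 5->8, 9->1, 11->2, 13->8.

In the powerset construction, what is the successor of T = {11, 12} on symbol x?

12 on x → {3, 13}.
No x-transition from 11.
Union after reading x: {3, 13}.
Now take the λ-closure:
From 13 via λ: add 0, 1.
From 0 via λ: add 7, 9, 10.
From 1 via λ: add 8.
From 7 via λ: add 5.
No new states can be added; the closed set is {0, 1, 3, 5, 7, 8, 9, 10, 13}.

{0, 1, 3, 5, 7, 8, 9, 10, 13}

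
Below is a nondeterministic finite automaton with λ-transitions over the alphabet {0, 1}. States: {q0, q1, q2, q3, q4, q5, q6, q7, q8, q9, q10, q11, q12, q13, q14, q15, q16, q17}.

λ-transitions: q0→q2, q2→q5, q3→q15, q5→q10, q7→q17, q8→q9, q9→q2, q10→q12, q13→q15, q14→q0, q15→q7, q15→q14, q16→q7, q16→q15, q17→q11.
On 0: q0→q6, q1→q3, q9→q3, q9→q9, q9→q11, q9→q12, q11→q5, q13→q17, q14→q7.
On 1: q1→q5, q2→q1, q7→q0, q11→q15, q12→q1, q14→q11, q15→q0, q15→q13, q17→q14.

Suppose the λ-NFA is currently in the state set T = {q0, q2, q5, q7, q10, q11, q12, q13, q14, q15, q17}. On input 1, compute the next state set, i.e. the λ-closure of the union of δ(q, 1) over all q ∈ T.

{q0, q1, q2, q5, q7, q10, q11, q12, q13, q14, q15, q17}

q2 on 1 → {q1}.
q7 on 1 → {q0}.
q11 on 1 → {q15}.
q12 on 1 → {q1}.
q14 on 1 → {q11}.
q15 on 1 → {q0, q13}.
q17 on 1 → {q14}.
No 1-transition from q0, q5, q10, q13.
Union after reading 1: {q0, q1, q11, q13, q14, q15}.
Now take the λ-closure:
From q0 via λ: add q2.
From q15 via λ: add q7.
From q2 via λ: add q5.
From q7 via λ: add q17.
From q5 via λ: add q10.
From q10 via λ: add q12.
No new states can be added; the closed set is {q0, q1, q2, q5, q7, q10, q11, q12, q13, q14, q15, q17}.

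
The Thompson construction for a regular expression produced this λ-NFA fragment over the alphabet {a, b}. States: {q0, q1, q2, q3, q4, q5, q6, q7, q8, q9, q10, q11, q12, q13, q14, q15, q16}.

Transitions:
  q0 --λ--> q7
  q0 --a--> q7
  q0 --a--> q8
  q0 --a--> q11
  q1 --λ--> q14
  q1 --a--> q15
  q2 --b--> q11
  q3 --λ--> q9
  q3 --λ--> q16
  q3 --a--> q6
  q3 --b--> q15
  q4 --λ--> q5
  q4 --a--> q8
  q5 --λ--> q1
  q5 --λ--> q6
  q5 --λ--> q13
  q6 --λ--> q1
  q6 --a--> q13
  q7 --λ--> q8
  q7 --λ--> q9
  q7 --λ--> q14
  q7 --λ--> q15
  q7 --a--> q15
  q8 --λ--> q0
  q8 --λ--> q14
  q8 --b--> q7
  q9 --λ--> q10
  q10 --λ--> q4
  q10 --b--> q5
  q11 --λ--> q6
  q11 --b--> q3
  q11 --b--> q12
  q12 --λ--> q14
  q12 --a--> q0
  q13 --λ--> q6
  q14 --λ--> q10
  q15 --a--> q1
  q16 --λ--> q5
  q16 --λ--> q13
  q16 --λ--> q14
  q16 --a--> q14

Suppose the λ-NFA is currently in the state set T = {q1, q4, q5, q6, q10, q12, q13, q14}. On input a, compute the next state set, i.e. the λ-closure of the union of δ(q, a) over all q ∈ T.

q1 on a → {q15}.
q4 on a → {q8}.
q6 on a → {q13}.
q12 on a → {q0}.
No a-transition from q5, q10, q13, q14.
Union after reading a: {q0, q8, q13, q15}.
Now take the λ-closure:
From q0 via λ: add q7.
From q8 via λ: add q14.
From q13 via λ: add q6.
From q6 via λ: add q1.
From q7 via λ: add q9.
From q14 via λ: add q10.
From q10 via λ: add q4.
From q4 via λ: add q5.
No new states can be added; the closed set is {q0, q1, q4, q5, q6, q7, q8, q9, q10, q13, q14, q15}.

{q0, q1, q4, q5, q6, q7, q8, q9, q10, q13, q14, q15}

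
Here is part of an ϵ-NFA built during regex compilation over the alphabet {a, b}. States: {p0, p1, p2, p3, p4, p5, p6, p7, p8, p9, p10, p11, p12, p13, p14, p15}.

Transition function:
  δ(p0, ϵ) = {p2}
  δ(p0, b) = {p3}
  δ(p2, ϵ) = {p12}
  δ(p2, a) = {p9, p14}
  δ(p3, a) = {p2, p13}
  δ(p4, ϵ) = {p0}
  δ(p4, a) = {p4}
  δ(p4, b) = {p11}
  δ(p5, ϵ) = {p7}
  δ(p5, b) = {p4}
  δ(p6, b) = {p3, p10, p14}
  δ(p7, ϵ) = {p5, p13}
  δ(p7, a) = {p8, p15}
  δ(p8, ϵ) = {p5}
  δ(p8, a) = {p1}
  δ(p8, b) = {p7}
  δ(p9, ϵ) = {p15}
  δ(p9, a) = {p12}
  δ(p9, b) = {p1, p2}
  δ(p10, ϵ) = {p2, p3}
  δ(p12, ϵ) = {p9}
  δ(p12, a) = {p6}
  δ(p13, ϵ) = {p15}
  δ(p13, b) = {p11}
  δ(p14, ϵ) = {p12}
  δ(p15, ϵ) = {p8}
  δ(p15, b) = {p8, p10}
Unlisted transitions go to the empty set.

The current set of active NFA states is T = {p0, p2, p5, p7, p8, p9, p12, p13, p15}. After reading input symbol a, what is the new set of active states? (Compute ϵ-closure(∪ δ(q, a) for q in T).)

{p1, p5, p6, p7, p8, p9, p12, p13, p14, p15}

p2 on a → {p9, p14}.
p7 on a → {p8, p15}.
p8 on a → {p1}.
p9 on a → {p12}.
p12 on a → {p6}.
No a-transition from p0, p5, p13, p15.
Union after reading a: {p1, p6, p8, p9, p12, p14, p15}.
Now take the ϵ-closure:
From p8 via ϵ: add p5.
From p5 via ϵ: add p7.
From p7 via ϵ: add p13.
No new states can be added; the closed set is {p1, p5, p6, p7, p8, p9, p12, p13, p14, p15}.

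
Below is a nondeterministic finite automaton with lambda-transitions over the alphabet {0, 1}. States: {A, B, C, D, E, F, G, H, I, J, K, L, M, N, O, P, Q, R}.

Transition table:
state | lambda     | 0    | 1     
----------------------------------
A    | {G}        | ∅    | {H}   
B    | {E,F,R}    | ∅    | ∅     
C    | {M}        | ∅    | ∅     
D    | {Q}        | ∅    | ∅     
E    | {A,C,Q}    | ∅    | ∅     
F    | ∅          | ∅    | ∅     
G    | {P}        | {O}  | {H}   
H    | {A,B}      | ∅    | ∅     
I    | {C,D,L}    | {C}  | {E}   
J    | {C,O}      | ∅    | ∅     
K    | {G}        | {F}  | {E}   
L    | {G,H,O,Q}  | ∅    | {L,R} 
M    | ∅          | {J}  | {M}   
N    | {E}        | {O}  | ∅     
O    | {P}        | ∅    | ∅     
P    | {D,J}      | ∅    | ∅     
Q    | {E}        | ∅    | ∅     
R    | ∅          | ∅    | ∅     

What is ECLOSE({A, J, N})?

Start with {A, J, N}.
From A via lambda: add G.
From J via lambda: add C, O.
From N via lambda: add E.
From C via lambda: add M.
From E via lambda: add Q.
From G via lambda: add P.
From P via lambda: add D.
No new states can be added; the closed set is {A, C, D, E, G, J, M, N, O, P, Q}.

{A, C, D, E, G, J, M, N, O, P, Q}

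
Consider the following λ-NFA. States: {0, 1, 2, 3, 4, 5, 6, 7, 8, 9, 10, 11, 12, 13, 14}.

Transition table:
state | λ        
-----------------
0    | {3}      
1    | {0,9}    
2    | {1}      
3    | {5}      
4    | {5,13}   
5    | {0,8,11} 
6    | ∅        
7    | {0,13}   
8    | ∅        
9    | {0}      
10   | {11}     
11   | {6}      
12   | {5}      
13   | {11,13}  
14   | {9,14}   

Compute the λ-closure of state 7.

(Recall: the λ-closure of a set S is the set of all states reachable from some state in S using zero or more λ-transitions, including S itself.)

Start with {7}.
From 7 via λ: add 0, 13.
From 0 via λ: add 3.
From 13 via λ: add 11.
From 3 via λ: add 5.
From 11 via λ: add 6.
From 5 via λ: add 8.
No new states can be added; the closed set is {0, 3, 5, 6, 7, 8, 11, 13}.

{0, 3, 5, 6, 7, 8, 11, 13}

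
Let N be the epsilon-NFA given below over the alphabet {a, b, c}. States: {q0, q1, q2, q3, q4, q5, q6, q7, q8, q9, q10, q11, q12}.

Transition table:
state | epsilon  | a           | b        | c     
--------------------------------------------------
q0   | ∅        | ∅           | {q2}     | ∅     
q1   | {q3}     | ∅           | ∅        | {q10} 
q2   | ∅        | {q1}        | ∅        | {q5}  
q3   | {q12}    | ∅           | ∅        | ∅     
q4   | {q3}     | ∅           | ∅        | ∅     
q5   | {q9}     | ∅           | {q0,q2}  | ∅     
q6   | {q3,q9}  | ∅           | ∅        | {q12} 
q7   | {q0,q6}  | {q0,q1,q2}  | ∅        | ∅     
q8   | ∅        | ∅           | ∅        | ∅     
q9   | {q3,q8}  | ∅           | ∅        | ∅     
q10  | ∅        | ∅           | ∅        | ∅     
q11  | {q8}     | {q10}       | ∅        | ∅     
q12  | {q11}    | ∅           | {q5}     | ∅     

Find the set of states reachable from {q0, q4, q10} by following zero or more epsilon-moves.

{q0, q3, q4, q8, q10, q11, q12}

Start with {q0, q4, q10}.
From q4 via epsilon: add q3.
From q3 via epsilon: add q12.
From q12 via epsilon: add q11.
From q11 via epsilon: add q8.
No new states can be added; the closed set is {q0, q3, q4, q8, q10, q11, q12}.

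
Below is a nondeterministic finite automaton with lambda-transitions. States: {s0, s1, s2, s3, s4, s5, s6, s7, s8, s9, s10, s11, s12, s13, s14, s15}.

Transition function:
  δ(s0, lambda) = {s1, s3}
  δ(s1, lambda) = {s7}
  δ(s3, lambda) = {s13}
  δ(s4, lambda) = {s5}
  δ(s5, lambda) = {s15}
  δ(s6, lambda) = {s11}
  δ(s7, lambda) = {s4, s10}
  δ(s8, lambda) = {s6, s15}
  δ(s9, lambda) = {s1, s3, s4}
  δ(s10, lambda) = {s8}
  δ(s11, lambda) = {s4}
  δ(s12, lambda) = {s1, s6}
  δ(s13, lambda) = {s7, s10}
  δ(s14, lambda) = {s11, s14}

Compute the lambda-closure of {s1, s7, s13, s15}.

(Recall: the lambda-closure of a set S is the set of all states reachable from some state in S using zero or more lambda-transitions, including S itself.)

{s1, s4, s5, s6, s7, s8, s10, s11, s13, s15}

Start with {s1, s7, s13, s15}.
From s7 via lambda: add s4, s10.
From s4 via lambda: add s5.
From s10 via lambda: add s8.
From s8 via lambda: add s6.
From s6 via lambda: add s11.
No new states can be added; the closed set is {s1, s4, s5, s6, s7, s8, s10, s11, s13, s15}.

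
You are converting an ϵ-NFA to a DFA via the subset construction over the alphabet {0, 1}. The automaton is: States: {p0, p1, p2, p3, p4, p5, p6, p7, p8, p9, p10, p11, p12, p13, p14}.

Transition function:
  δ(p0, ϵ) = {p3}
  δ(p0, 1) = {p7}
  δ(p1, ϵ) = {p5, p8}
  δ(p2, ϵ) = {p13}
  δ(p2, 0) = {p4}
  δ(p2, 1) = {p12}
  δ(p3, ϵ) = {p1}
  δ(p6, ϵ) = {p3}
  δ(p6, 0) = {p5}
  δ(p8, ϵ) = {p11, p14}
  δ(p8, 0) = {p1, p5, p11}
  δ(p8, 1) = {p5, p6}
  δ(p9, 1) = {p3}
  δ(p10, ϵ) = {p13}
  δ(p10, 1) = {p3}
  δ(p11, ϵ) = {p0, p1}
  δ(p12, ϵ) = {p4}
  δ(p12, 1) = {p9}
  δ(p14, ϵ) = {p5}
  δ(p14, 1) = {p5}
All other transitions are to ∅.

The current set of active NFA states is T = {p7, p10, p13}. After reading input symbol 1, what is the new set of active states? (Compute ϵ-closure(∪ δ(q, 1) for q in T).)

p10 on 1 → {p3}.
No 1-transition from p7, p13.
Union after reading 1: {p3}.
Now take the ϵ-closure:
From p3 via ϵ: add p1.
From p1 via ϵ: add p5, p8.
From p8 via ϵ: add p11, p14.
From p11 via ϵ: add p0.
No new states can be added; the closed set is {p0, p1, p3, p5, p8, p11, p14}.

{p0, p1, p3, p5, p8, p11, p14}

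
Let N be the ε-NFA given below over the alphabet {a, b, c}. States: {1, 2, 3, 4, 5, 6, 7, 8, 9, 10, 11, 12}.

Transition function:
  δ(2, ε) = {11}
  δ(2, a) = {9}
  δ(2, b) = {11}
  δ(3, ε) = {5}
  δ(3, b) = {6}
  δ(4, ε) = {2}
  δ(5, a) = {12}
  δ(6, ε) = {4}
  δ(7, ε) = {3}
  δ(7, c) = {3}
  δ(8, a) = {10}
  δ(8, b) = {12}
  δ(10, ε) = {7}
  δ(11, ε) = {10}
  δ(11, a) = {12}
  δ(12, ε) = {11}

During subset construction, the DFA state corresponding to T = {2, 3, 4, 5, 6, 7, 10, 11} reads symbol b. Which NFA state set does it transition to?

{2, 3, 4, 5, 6, 7, 10, 11}

2 on b → {11}.
3 on b → {6}.
No b-transition from 4, 5, 6, 7, 10, 11.
Union after reading b: {6, 11}.
Now take the ε-closure:
From 6 via ε: add 4.
From 11 via ε: add 10.
From 4 via ε: add 2.
From 10 via ε: add 7.
From 7 via ε: add 3.
From 3 via ε: add 5.
No new states can be added; the closed set is {2, 3, 4, 5, 6, 7, 10, 11}.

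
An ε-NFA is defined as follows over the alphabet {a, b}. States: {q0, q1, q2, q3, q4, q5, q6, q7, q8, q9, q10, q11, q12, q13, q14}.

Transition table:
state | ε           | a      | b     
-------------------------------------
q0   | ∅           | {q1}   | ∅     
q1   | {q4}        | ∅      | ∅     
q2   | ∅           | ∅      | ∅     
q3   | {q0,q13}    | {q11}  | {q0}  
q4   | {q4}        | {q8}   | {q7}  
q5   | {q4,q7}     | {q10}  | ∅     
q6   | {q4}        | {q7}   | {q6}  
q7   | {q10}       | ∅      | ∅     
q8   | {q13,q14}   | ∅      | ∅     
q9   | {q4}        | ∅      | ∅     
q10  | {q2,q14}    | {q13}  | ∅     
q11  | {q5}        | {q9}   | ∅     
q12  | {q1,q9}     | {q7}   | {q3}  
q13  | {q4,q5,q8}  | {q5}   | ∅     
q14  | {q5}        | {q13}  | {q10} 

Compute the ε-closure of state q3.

Start with {q3}.
From q3 via ε: add q0, q13.
From q13 via ε: add q4, q5, q8.
From q5 via ε: add q7.
From q8 via ε: add q14.
From q7 via ε: add q10.
From q10 via ε: add q2.
No new states can be added; the closed set is {q0, q2, q3, q4, q5, q7, q8, q10, q13, q14}.

{q0, q2, q3, q4, q5, q7, q8, q10, q13, q14}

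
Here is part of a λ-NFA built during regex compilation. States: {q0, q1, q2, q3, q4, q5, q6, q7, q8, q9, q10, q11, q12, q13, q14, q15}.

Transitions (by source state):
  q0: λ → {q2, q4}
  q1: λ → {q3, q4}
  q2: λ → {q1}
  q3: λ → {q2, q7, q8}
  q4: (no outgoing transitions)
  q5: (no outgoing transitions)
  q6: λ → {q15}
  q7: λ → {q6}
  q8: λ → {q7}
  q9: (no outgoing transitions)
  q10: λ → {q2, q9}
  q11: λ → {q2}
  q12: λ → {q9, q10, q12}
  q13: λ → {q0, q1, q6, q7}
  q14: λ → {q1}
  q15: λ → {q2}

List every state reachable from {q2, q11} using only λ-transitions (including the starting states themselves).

{q1, q2, q3, q4, q6, q7, q8, q11, q15}

Start with {q2, q11}.
From q2 via λ: add q1.
From q1 via λ: add q3, q4.
From q3 via λ: add q7, q8.
From q7 via λ: add q6.
From q6 via λ: add q15.
No new states can be added; the closed set is {q1, q2, q3, q4, q6, q7, q8, q11, q15}.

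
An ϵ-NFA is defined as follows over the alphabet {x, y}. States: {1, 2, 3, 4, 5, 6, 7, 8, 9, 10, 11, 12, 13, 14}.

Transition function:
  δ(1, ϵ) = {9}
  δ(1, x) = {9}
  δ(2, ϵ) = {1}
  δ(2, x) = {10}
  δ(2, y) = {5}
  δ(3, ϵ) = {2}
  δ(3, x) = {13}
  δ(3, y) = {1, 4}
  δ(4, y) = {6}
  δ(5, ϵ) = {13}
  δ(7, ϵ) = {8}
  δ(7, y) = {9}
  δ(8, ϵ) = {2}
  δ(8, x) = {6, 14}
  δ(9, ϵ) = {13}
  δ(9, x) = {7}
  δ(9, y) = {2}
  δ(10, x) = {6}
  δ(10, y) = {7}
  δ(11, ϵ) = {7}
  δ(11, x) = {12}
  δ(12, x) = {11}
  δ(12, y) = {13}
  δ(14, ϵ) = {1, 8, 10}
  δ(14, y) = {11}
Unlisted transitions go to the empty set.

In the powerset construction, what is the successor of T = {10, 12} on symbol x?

{1, 2, 6, 7, 8, 9, 11, 13}

10 on x → {6}.
12 on x → {11}.
Union after reading x: {6, 11}.
Now take the ϵ-closure:
From 11 via ϵ: add 7.
From 7 via ϵ: add 8.
From 8 via ϵ: add 2.
From 2 via ϵ: add 1.
From 1 via ϵ: add 9.
From 9 via ϵ: add 13.
No new states can be added; the closed set is {1, 2, 6, 7, 8, 9, 11, 13}.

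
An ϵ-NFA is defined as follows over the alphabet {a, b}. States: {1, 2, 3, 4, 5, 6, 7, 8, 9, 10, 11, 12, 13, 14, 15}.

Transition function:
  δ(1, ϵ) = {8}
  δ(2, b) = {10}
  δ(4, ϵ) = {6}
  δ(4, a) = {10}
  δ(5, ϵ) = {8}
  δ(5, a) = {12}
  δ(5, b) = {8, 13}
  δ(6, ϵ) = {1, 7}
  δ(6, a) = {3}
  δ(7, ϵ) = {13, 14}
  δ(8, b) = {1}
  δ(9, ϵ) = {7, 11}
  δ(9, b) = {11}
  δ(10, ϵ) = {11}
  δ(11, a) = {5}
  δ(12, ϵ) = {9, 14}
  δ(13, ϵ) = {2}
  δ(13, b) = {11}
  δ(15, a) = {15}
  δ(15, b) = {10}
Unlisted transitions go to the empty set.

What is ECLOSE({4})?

{1, 2, 4, 6, 7, 8, 13, 14}

Start with {4}.
From 4 via ϵ: add 6.
From 6 via ϵ: add 1, 7.
From 1 via ϵ: add 8.
From 7 via ϵ: add 13, 14.
From 13 via ϵ: add 2.
No new states can be added; the closed set is {1, 2, 4, 6, 7, 8, 13, 14}.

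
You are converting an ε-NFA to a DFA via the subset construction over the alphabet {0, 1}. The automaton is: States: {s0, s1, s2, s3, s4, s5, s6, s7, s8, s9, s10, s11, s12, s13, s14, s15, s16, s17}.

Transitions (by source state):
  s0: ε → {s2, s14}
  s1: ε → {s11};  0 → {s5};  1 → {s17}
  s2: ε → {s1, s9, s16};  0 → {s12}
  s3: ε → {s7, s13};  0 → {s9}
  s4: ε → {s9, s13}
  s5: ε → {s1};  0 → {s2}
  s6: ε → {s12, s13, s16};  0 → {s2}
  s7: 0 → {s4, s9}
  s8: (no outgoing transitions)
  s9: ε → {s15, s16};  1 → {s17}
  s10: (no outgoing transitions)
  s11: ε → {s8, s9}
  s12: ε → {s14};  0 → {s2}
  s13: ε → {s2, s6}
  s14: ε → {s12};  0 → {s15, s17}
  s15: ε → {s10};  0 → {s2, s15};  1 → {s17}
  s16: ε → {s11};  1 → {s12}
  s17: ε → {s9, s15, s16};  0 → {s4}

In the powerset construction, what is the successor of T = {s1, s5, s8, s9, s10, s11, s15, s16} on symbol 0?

{s1, s2, s5, s8, s9, s10, s11, s15, s16}

s1 on 0 → {s5}.
s5 on 0 → {s2}.
s15 on 0 → {s2, s15}.
No 0-transition from s8, s9, s10, s11, s16.
Union after reading 0: {s2, s5, s15}.
Now take the ε-closure:
From s2 via ε: add s1, s9, s16.
From s15 via ε: add s10.
From s1 via ε: add s11.
From s11 via ε: add s8.
No new states can be added; the closed set is {s1, s2, s5, s8, s9, s10, s11, s15, s16}.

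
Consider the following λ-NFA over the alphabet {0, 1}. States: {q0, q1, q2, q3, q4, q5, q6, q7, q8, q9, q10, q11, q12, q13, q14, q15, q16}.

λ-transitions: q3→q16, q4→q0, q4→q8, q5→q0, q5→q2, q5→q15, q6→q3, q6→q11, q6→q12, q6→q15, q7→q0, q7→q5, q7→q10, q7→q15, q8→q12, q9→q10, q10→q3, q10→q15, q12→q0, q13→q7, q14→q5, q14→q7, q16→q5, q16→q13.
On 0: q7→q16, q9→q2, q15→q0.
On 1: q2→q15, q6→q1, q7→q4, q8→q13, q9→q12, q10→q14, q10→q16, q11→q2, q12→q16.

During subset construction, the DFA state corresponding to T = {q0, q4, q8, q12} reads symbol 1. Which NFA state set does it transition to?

{q0, q2, q3, q5, q7, q10, q13, q15, q16}

q8 on 1 → {q13}.
q12 on 1 → {q16}.
No 1-transition from q0, q4.
Union after reading 1: {q13, q16}.
Now take the λ-closure:
From q13 via λ: add q7.
From q16 via λ: add q5.
From q5 via λ: add q0, q2, q15.
From q7 via λ: add q10.
From q10 via λ: add q3.
No new states can be added; the closed set is {q0, q2, q3, q5, q7, q10, q13, q15, q16}.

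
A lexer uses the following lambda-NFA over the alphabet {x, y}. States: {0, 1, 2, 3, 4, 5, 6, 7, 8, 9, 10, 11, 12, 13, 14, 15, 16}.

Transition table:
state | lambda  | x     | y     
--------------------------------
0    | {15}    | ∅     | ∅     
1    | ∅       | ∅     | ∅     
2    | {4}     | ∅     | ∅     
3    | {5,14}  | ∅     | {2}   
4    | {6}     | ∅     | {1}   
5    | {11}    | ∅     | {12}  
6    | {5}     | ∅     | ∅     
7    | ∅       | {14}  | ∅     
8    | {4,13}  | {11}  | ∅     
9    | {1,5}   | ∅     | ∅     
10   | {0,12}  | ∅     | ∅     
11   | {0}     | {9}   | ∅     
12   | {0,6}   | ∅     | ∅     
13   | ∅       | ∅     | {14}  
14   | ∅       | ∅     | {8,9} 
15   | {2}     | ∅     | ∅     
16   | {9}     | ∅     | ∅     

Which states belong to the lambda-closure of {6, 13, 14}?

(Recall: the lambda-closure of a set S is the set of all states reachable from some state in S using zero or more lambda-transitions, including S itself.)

{0, 2, 4, 5, 6, 11, 13, 14, 15}

Start with {6, 13, 14}.
From 6 via lambda: add 5.
From 5 via lambda: add 11.
From 11 via lambda: add 0.
From 0 via lambda: add 15.
From 15 via lambda: add 2.
From 2 via lambda: add 4.
No new states can be added; the closed set is {0, 2, 4, 5, 6, 11, 13, 14, 15}.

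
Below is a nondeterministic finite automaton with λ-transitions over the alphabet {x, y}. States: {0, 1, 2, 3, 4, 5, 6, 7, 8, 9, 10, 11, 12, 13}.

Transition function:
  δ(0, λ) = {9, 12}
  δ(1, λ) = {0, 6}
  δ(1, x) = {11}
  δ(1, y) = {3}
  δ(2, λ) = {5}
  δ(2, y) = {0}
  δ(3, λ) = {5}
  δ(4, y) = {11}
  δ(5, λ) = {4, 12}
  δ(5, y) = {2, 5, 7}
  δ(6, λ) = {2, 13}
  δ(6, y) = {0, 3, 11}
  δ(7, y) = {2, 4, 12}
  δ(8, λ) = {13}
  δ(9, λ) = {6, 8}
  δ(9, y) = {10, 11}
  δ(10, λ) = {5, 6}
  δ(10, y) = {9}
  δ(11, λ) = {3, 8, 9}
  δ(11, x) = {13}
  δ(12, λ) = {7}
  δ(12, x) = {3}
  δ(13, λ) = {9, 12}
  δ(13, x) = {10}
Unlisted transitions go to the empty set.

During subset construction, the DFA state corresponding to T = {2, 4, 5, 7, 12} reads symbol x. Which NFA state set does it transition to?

{3, 4, 5, 7, 12}

12 on x → {3}.
No x-transition from 2, 4, 5, 7.
Union after reading x: {3}.
Now take the λ-closure:
From 3 via λ: add 5.
From 5 via λ: add 4, 12.
From 12 via λ: add 7.
No new states can be added; the closed set is {3, 4, 5, 7, 12}.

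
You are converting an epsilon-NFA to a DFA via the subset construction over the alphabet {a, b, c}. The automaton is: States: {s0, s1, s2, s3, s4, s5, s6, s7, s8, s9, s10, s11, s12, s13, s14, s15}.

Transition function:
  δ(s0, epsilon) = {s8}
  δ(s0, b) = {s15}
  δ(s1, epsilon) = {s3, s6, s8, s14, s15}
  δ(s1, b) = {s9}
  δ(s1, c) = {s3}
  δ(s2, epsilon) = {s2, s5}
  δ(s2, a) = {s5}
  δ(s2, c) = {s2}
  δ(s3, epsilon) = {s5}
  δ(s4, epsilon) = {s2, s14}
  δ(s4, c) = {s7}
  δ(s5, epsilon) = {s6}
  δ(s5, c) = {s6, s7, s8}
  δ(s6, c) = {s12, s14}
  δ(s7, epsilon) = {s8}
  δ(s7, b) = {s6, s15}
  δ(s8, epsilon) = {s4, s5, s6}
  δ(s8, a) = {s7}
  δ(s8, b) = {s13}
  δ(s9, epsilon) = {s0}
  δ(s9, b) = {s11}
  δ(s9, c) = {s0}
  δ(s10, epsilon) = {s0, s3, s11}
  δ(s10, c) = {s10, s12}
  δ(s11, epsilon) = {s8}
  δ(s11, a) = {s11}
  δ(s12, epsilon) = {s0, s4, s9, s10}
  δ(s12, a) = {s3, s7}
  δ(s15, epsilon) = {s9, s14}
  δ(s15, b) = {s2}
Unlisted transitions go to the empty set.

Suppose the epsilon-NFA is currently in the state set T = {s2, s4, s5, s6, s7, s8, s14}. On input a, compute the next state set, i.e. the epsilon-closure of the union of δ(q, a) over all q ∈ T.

{s2, s4, s5, s6, s7, s8, s14}

s2 on a → {s5}.
s8 on a → {s7}.
No a-transition from s4, s5, s6, s7, s14.
Union after reading a: {s5, s7}.
Now take the epsilon-closure:
From s5 via epsilon: add s6.
From s7 via epsilon: add s8.
From s8 via epsilon: add s4.
From s4 via epsilon: add s2, s14.
No new states can be added; the closed set is {s2, s4, s5, s6, s7, s8, s14}.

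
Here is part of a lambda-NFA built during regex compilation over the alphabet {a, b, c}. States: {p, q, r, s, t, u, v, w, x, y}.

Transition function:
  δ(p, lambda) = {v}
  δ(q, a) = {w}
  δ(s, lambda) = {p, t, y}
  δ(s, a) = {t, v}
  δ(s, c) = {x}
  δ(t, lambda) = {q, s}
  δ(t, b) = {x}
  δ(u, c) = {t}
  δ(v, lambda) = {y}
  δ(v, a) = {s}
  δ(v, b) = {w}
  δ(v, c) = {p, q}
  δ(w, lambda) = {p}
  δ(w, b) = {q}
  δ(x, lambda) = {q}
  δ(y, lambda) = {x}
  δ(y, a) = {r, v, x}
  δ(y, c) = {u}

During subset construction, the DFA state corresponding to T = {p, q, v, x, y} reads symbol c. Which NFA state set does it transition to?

{p, q, u, v, x, y}

v on c → {p, q}.
y on c → {u}.
No c-transition from p, q, x.
Union after reading c: {p, q, u}.
Now take the lambda-closure:
From p via lambda: add v.
From v via lambda: add y.
From y via lambda: add x.
No new states can be added; the closed set is {p, q, u, v, x, y}.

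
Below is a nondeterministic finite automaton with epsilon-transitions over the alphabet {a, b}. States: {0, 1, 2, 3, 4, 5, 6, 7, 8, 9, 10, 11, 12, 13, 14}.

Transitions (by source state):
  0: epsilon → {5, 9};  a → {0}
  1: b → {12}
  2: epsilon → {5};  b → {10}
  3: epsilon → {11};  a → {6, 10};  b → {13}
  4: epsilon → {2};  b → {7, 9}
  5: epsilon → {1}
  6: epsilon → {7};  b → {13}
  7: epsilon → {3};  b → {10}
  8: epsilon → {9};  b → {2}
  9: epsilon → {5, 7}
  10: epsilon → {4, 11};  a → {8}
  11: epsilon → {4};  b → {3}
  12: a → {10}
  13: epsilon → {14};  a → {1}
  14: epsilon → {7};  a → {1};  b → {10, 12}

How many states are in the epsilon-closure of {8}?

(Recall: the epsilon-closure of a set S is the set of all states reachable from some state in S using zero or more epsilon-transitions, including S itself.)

9

Start with {8}.
From 8 via epsilon: add 9.
From 9 via epsilon: add 5, 7.
From 5 via epsilon: add 1.
From 7 via epsilon: add 3.
From 3 via epsilon: add 11.
From 11 via epsilon: add 4.
From 4 via epsilon: add 2.
epsilon-closure = {1, 2, 3, 4, 5, 7, 8, 9, 11}, which has 9 states.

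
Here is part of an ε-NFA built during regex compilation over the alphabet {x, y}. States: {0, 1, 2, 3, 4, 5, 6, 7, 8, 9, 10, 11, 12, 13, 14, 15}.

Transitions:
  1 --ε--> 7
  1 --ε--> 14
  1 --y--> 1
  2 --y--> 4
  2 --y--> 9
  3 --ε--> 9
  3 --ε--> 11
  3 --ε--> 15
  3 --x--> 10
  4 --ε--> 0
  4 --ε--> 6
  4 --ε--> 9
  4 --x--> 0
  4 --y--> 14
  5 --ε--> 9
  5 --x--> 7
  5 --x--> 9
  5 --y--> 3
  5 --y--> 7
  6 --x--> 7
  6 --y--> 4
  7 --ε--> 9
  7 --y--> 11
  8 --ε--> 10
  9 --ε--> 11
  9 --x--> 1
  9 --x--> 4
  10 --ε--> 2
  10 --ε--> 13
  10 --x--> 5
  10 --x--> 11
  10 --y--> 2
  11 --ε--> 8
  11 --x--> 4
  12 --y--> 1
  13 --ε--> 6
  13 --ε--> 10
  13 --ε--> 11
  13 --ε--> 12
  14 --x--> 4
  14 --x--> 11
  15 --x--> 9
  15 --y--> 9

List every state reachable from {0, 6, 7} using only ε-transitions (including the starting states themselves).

Start with {0, 6, 7}.
From 7 via ε: add 9.
From 9 via ε: add 11.
From 11 via ε: add 8.
From 8 via ε: add 10.
From 10 via ε: add 2, 13.
From 13 via ε: add 12.
No new states can be added; the closed set is {0, 2, 6, 7, 8, 9, 10, 11, 12, 13}.

{0, 2, 6, 7, 8, 9, 10, 11, 12, 13}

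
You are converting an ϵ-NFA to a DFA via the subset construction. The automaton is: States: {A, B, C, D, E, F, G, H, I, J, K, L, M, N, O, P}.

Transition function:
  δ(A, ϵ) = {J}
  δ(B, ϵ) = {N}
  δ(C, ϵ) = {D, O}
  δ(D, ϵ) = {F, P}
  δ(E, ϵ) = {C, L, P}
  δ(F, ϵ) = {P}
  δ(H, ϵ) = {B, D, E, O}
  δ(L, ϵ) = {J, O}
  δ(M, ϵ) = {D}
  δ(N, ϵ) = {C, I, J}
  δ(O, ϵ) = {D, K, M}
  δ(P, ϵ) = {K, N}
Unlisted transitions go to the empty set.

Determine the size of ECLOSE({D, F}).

Start with {D, F}.
From D via ϵ: add P.
From P via ϵ: add K, N.
From N via ϵ: add C, I, J.
From C via ϵ: add O.
From O via ϵ: add M.
ϵ-closure = {C, D, F, I, J, K, M, N, O, P}, which has 10 states.

10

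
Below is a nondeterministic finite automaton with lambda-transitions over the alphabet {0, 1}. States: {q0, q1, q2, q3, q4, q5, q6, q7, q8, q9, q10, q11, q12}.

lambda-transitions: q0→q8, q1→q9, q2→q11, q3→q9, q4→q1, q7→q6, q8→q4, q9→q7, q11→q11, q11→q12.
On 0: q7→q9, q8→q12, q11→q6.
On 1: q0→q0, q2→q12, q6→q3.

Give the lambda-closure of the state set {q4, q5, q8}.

{q1, q4, q5, q6, q7, q8, q9}

Start with {q4, q5, q8}.
From q4 via lambda: add q1.
From q1 via lambda: add q9.
From q9 via lambda: add q7.
From q7 via lambda: add q6.
No new states can be added; the closed set is {q1, q4, q5, q6, q7, q8, q9}.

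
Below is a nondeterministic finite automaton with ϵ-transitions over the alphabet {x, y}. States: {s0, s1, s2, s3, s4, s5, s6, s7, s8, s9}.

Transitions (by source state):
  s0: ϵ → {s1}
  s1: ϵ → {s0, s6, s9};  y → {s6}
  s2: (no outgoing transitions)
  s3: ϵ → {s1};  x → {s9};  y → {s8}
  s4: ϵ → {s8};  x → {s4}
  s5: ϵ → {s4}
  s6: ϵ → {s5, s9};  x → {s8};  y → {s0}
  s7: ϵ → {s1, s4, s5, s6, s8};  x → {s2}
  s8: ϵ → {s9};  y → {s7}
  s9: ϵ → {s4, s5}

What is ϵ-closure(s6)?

Start with {s6}.
From s6 via ϵ: add s5, s9.
From s5 via ϵ: add s4.
From s4 via ϵ: add s8.
No new states can be added; the closed set is {s4, s5, s6, s8, s9}.

{s4, s5, s6, s8, s9}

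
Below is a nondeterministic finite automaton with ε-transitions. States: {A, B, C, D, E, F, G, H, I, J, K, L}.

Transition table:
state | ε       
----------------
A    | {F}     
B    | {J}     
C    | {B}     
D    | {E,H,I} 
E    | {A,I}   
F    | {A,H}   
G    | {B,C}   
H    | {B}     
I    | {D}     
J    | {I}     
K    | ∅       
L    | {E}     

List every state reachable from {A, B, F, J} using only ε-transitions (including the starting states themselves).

{A, B, D, E, F, H, I, J}

Start with {A, B, F, J}.
From F via ε: add H.
From J via ε: add I.
From I via ε: add D.
From D via ε: add E.
No new states can be added; the closed set is {A, B, D, E, F, H, I, J}.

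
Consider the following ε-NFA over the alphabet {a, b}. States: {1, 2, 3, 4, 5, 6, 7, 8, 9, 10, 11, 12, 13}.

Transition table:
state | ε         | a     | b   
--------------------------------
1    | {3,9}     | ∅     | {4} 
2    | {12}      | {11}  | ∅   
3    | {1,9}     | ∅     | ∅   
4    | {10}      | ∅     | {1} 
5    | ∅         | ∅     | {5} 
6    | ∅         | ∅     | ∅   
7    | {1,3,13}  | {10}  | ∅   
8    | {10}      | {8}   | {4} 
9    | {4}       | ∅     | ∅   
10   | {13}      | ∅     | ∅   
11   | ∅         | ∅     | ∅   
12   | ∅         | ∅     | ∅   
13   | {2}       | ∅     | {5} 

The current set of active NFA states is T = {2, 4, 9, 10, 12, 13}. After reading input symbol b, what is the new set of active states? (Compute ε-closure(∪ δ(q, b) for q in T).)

{1, 2, 3, 4, 5, 9, 10, 12, 13}

4 on b → {1}.
13 on b → {5}.
No b-transition from 2, 9, 10, 12.
Union after reading b: {1, 5}.
Now take the ε-closure:
From 1 via ε: add 3, 9.
From 9 via ε: add 4.
From 4 via ε: add 10.
From 10 via ε: add 13.
From 13 via ε: add 2.
From 2 via ε: add 12.
No new states can be added; the closed set is {1, 2, 3, 4, 5, 9, 10, 12, 13}.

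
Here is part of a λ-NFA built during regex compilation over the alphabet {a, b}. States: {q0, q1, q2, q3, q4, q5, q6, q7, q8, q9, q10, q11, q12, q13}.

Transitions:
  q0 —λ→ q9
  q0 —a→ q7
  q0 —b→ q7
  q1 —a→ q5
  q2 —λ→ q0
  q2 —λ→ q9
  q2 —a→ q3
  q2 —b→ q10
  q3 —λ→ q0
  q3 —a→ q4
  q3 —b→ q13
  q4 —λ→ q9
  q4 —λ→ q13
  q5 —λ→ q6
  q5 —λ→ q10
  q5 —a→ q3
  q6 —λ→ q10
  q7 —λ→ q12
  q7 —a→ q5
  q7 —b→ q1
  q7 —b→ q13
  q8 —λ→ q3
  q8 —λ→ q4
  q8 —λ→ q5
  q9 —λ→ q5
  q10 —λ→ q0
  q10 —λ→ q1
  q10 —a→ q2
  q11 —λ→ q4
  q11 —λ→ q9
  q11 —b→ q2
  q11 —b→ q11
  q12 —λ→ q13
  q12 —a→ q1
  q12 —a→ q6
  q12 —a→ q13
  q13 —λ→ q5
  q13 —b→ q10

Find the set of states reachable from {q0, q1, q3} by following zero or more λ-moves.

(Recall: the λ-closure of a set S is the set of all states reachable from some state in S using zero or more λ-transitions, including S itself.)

Start with {q0, q1, q3}.
From q0 via λ: add q9.
From q9 via λ: add q5.
From q5 via λ: add q6, q10.
No new states can be added; the closed set is {q0, q1, q3, q5, q6, q9, q10}.

{q0, q1, q3, q5, q6, q9, q10}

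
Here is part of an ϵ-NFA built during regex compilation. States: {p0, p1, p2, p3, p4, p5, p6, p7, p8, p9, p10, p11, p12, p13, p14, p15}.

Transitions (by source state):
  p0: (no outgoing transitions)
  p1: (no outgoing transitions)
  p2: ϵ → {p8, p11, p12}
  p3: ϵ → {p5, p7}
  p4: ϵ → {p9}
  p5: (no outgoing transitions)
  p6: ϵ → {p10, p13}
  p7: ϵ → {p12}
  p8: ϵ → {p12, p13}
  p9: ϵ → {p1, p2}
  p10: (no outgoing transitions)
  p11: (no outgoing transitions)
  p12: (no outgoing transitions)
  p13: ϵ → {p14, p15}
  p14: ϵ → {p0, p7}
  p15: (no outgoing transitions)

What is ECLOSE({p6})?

{p0, p6, p7, p10, p12, p13, p14, p15}

Start with {p6}.
From p6 via ϵ: add p10, p13.
From p13 via ϵ: add p14, p15.
From p14 via ϵ: add p0, p7.
From p7 via ϵ: add p12.
No new states can be added; the closed set is {p0, p6, p7, p10, p12, p13, p14, p15}.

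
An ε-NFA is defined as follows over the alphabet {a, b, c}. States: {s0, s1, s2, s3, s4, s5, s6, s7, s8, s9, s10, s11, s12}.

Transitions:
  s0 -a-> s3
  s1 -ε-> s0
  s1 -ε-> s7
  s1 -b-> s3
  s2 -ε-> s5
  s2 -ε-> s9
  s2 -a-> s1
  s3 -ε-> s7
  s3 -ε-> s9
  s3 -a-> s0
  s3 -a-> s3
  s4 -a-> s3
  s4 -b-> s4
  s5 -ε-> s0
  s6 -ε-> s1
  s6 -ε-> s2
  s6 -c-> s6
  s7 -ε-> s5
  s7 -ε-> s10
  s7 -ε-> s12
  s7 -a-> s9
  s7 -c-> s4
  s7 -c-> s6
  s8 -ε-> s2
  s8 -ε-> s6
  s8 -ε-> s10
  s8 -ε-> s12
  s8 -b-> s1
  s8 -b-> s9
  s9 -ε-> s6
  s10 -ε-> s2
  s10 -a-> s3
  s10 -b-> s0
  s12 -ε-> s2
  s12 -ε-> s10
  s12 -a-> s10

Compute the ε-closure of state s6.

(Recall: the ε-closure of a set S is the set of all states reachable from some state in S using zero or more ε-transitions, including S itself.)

{s0, s1, s2, s5, s6, s7, s9, s10, s12}

Start with {s6}.
From s6 via ε: add s1, s2.
From s1 via ε: add s0, s7.
From s2 via ε: add s5, s9.
From s7 via ε: add s10, s12.
No new states can be added; the closed set is {s0, s1, s2, s5, s6, s7, s9, s10, s12}.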